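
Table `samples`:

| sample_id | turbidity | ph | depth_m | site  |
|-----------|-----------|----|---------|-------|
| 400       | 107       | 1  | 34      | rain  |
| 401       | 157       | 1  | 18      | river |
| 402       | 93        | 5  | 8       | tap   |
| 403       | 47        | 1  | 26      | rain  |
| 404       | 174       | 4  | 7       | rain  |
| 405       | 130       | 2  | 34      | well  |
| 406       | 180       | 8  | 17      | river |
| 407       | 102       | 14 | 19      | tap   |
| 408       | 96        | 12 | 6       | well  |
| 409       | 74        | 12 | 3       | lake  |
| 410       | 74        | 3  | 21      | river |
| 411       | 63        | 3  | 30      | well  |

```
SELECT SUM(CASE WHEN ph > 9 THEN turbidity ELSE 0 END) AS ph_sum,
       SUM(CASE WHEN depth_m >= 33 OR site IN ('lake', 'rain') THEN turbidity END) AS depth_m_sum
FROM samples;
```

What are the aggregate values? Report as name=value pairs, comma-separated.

[ph_sum: ph > 9]
sample_id=400: ✗
sample_id=401: ✗
sample_id=402: ✗
sample_id=403: ✗
sample_id=404: ✗
sample_id=405: ✗
sample_id=406: ✗
sample_id=407: ✓ → 102
sample_id=408: ✓ → 96
sample_id=409: ✓ → 74
sample_id=410: ✗
sample_id=411: ✗
ph_sum = 102 + 96 + 74 = 272
—
[depth_m_sum: depth_m >= 33 OR site IN ('lake', 'rain')]
sample_id=400: ✓ → 107
sample_id=401: ✗
sample_id=402: ✗
sample_id=403: ✓ → 47
sample_id=404: ✓ → 174
sample_id=405: ✓ → 130
sample_id=406: ✗
sample_id=407: ✗
sample_id=408: ✗
sample_id=409: ✓ → 74
sample_id=410: ✗
sample_id=411: ✗
depth_m_sum = 107 + 47 + 174 + 130 + 74 = 532

ph_sum=272, depth_m_sum=532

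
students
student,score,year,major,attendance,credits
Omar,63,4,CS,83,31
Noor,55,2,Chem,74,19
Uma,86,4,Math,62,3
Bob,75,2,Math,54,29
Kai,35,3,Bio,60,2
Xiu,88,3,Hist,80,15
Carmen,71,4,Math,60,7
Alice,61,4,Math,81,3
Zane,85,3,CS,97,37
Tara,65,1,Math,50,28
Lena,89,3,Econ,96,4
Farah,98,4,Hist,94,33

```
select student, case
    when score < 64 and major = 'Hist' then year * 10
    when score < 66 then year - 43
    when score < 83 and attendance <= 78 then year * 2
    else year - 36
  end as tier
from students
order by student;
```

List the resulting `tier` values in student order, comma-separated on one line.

student=Alice: score < 66 → -39
student=Bob: score < 83 and attendance <= 78 → 4
student=Carmen: score < 83 and attendance <= 78 → 8
student=Farah: ELSE → -32
student=Kai: score < 66 → -40
student=Lena: ELSE → -33
student=Noor: score < 66 → -41
student=Omar: score < 66 → -39
student=Tara: score < 66 → -42
student=Uma: ELSE → -32
student=Xiu: ELSE → -33
student=Zane: ELSE → -33

-39, 4, 8, -32, -40, -33, -41, -39, -42, -32, -33, -33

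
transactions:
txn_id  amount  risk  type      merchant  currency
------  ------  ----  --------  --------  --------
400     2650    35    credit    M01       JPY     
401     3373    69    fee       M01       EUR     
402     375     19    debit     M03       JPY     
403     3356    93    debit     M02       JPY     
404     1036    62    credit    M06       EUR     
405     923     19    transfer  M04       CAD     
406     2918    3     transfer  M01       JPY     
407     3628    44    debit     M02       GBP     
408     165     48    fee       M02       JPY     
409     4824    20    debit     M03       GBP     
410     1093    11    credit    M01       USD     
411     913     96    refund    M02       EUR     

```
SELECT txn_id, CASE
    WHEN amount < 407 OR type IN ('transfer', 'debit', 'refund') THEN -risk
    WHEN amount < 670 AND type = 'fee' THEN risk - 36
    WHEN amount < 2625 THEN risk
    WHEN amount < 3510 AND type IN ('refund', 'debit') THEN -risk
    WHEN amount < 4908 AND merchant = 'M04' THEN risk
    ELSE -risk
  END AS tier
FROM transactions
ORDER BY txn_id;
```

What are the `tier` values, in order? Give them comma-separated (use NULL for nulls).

txn_id=400: ELSE → -35
txn_id=401: ELSE → -69
txn_id=402: amount < 407 OR type IN ('transfer', 'debit', 'refund') → -19
txn_id=403: amount < 407 OR type IN ('transfer', 'debit', 'refund') → -93
txn_id=404: amount < 2625 → 62
txn_id=405: amount < 407 OR type IN ('transfer', 'debit', 'refund') → -19
txn_id=406: amount < 407 OR type IN ('transfer', 'debit', 'refund') → -3
txn_id=407: amount < 407 OR type IN ('transfer', 'debit', 'refund') → -44
txn_id=408: amount < 407 OR type IN ('transfer', 'debit', 'refund') → -48
txn_id=409: amount < 407 OR type IN ('transfer', 'debit', 'refund') → -20
txn_id=410: amount < 2625 → 11
txn_id=411: amount < 407 OR type IN ('transfer', 'debit', 'refund') → -96

-35, -69, -19, -93, 62, -19, -3, -44, -48, -20, 11, -96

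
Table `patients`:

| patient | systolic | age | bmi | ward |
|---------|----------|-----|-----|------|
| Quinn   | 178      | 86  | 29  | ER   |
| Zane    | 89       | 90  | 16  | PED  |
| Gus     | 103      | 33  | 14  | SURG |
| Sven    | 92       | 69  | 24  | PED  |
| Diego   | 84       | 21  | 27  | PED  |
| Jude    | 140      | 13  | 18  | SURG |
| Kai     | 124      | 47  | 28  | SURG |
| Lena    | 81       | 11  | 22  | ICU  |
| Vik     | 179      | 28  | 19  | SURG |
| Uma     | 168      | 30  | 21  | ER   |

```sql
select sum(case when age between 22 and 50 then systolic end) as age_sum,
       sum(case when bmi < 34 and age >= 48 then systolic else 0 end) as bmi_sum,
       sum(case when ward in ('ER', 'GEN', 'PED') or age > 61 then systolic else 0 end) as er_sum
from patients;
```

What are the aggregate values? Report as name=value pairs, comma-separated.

[age_sum: age between 22 and 50]
patient=Quinn: ✗
patient=Zane: ✗
patient=Gus: ✓ → 103
patient=Sven: ✗
patient=Diego: ✗
patient=Jude: ✗
patient=Kai: ✓ → 124
patient=Lena: ✗
patient=Vik: ✓ → 179
patient=Uma: ✓ → 168
age_sum = 103 + 124 + 179 + 168 = 574
—
[bmi_sum: bmi < 34 and age >= 48]
patient=Quinn: ✓ → 178
patient=Zane: ✓ → 89
patient=Gus: ✗
patient=Sven: ✓ → 92
patient=Diego: ✗
patient=Jude: ✗
patient=Kai: ✗
patient=Lena: ✗
patient=Vik: ✗
patient=Uma: ✗
bmi_sum = 178 + 89 + 92 = 359
—
[er_sum: ward in ('ER', 'GEN', 'PED') or age > 61]
patient=Quinn: ✓ → 178
patient=Zane: ✓ → 89
patient=Gus: ✗
patient=Sven: ✓ → 92
patient=Diego: ✓ → 84
patient=Jude: ✗
patient=Kai: ✗
patient=Lena: ✗
patient=Vik: ✗
patient=Uma: ✓ → 168
er_sum = 178 + 89 + 92 + 84 + 168 = 611

age_sum=574, bmi_sum=359, er_sum=611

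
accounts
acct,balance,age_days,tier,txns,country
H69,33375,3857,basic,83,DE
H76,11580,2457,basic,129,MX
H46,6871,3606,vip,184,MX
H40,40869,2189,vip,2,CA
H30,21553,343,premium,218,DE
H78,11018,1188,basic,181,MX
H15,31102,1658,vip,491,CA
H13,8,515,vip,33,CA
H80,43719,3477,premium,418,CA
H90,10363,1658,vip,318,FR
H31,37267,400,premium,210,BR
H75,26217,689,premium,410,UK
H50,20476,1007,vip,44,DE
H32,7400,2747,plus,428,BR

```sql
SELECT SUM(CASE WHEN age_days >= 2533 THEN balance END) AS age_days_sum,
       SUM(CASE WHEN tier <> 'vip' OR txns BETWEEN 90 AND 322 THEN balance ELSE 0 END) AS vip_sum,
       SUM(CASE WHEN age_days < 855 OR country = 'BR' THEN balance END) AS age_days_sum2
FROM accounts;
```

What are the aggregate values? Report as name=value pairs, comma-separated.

[age_days_sum: age_days >= 2533]
acct=H69: ✓ → 33375
acct=H76: ✗
acct=H46: ✓ → 6871
acct=H40: ✗
acct=H30: ✗
acct=H78: ✗
acct=H15: ✗
acct=H13: ✗
acct=H80: ✓ → 43719
acct=H90: ✗
acct=H31: ✗
acct=H75: ✗
acct=H50: ✗
acct=H32: ✓ → 7400
age_days_sum = 33375 + 6871 + 43719 + 7400 = 91365
—
[vip_sum: tier <> 'vip' OR txns BETWEEN 90 AND 322]
acct=H69: ✓ → 33375
acct=H76: ✓ → 11580
acct=H46: ✓ → 6871
acct=H40: ✗
acct=H30: ✓ → 21553
acct=H78: ✓ → 11018
acct=H15: ✗
acct=H13: ✗
acct=H80: ✓ → 43719
acct=H90: ✓ → 10363
acct=H31: ✓ → 37267
acct=H75: ✓ → 26217
acct=H50: ✗
acct=H32: ✓ → 7400
vip_sum = 33375 + 11580 + 6871 + 21553 + 11018 + 43719 + 10363 + 37267 + 26217 + 7400 = 209363
—
[age_days_sum2: age_days < 855 OR country = 'BR']
acct=H69: ✗
acct=H76: ✗
acct=H46: ✗
acct=H40: ✗
acct=H30: ✓ → 21553
acct=H78: ✗
acct=H15: ✗
acct=H13: ✓ → 8
acct=H80: ✗
acct=H90: ✗
acct=H31: ✓ → 37267
acct=H75: ✓ → 26217
acct=H50: ✗
acct=H32: ✓ → 7400
age_days_sum2 = 21553 + 8 + 37267 + 26217 + 7400 = 92445

age_days_sum=91365, vip_sum=209363, age_days_sum2=92445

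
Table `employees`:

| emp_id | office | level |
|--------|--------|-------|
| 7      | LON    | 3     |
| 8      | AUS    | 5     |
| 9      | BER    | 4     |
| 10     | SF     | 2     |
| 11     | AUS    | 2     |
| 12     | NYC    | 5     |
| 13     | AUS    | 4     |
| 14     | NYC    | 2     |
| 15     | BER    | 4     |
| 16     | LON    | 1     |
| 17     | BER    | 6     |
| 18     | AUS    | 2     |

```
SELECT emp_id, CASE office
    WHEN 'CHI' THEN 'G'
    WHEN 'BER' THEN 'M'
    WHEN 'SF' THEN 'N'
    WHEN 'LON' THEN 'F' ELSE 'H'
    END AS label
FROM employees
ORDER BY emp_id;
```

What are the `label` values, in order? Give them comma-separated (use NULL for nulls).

F, H, M, N, H, H, H, H, M, F, M, H

emp_id=7: office='LON' → F
emp_id=8: ELSE → H
emp_id=9: office='BER' → M
emp_id=10: office='SF' → N
emp_id=11: ELSE → H
emp_id=12: ELSE → H
emp_id=13: ELSE → H
emp_id=14: ELSE → H
emp_id=15: office='BER' → M
emp_id=16: office='LON' → F
emp_id=17: office='BER' → M
emp_id=18: ELSE → H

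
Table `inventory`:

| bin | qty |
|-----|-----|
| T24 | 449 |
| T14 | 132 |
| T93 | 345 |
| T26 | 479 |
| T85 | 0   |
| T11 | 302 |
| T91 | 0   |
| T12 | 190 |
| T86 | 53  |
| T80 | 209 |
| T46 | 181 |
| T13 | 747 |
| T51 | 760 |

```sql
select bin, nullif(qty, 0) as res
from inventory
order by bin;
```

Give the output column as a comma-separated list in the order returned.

302, 190, 747, 132, 449, 479, 181, 760, 209, NULL, 53, NULL, 345

bin=T11: qty=302 vs 0: differ → 302
bin=T12: qty=190 vs 0: differ → 190
bin=T13: qty=747 vs 0: differ → 747
bin=T14: qty=132 vs 0: differ → 132
bin=T24: qty=449 vs 0: differ → 449
bin=T26: qty=479 vs 0: differ → 479
bin=T46: qty=181 vs 0: differ → 181
bin=T51: qty=760 vs 0: differ → 760
bin=T80: qty=209 vs 0: differ → 209
bin=T85: qty=0 vs 0: equal → NULL
bin=T86: qty=53 vs 0: differ → 53
bin=T91: qty=0 vs 0: equal → NULL
bin=T93: qty=345 vs 0: differ → 345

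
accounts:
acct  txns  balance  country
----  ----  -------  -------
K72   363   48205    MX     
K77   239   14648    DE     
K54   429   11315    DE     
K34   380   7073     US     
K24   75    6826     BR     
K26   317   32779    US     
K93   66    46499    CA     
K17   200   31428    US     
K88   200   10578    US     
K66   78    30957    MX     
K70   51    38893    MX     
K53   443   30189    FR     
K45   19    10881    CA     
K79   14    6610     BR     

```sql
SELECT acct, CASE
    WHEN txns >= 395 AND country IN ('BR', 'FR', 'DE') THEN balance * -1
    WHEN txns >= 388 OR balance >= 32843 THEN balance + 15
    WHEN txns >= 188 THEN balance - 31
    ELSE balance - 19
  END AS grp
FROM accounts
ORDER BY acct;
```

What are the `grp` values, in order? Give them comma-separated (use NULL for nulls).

31397, 6807, 32748, 7042, 10862, -30189, -11315, 30938, 38908, 48220, 14617, 6591, 10547, 46514

acct=K17: txns >= 188 → 31397
acct=K24: ELSE → 6807
acct=K26: txns >= 188 → 32748
acct=K34: txns >= 188 → 7042
acct=K45: ELSE → 10862
acct=K53: txns >= 395 AND country IN ('BR', 'FR', 'DE') → -30189
acct=K54: txns >= 395 AND country IN ('BR', 'FR', 'DE') → -11315
acct=K66: ELSE → 30938
acct=K70: txns >= 388 OR balance >= 32843 → 38908
acct=K72: txns >= 388 OR balance >= 32843 → 48220
acct=K77: txns >= 188 → 14617
acct=K79: ELSE → 6591
acct=K88: txns >= 188 → 10547
acct=K93: txns >= 388 OR balance >= 32843 → 46514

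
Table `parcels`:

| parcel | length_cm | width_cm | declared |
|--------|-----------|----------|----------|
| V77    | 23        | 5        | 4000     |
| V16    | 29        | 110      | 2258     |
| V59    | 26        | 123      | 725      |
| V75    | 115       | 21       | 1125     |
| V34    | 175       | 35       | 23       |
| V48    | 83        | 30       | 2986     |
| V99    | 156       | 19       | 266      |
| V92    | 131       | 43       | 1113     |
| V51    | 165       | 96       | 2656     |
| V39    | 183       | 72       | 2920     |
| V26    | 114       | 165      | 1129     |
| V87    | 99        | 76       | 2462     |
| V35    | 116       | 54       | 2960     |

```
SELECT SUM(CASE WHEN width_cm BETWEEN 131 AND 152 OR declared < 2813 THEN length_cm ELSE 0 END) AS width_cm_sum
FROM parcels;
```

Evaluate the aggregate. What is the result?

1010

parcel=V77: ✗
parcel=V16: ✓ → 29
parcel=V59: ✓ → 26
parcel=V75: ✓ → 115
parcel=V34: ✓ → 175
parcel=V48: ✗
parcel=V99: ✓ → 156
parcel=V92: ✓ → 131
parcel=V51: ✓ → 165
parcel=V39: ✗
parcel=V26: ✓ → 114
parcel=V87: ✓ → 99
parcel=V35: ✗
width_cm_sum = 29 + 26 + 115 + 175 + 156 + 131 + 165 + 114 + 99 = 1010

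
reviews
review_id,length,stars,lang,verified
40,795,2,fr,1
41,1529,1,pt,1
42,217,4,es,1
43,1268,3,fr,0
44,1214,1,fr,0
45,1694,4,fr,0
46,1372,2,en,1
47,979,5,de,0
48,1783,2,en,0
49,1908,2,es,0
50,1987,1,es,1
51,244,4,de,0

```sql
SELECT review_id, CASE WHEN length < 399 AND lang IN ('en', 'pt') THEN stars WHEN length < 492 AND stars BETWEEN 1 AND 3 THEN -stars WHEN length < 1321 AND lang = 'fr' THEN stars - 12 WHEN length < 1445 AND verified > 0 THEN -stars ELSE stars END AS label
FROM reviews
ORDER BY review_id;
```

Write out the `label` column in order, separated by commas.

review_id=40: length < 1321 AND lang = 'fr' → -10
review_id=41: ELSE → 1
review_id=42: length < 1445 AND verified > 0 → -4
review_id=43: length < 1321 AND lang = 'fr' → -9
review_id=44: length < 1321 AND lang = 'fr' → -11
review_id=45: ELSE → 4
review_id=46: length < 1445 AND verified > 0 → -2
review_id=47: ELSE → 5
review_id=48: ELSE → 2
review_id=49: ELSE → 2
review_id=50: ELSE → 1
review_id=51: ELSE → 4

-10, 1, -4, -9, -11, 4, -2, 5, 2, 2, 1, 4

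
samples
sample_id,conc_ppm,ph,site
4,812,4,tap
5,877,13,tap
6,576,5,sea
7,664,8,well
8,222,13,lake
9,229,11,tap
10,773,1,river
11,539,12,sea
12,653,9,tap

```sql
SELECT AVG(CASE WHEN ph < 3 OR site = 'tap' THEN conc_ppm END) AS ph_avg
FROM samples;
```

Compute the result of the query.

sample_id=4: ✓ → 812
sample_id=5: ✓ → 877
sample_id=6: ✗
sample_id=7: ✗
sample_id=8: ✗
sample_id=9: ✓ → 229
sample_id=10: ✓ → 773
sample_id=11: ✗
sample_id=12: ✓ → 653
ph_avg = (812 + 877 + 229 + 773 + 653) / 5 = 668.8

668.8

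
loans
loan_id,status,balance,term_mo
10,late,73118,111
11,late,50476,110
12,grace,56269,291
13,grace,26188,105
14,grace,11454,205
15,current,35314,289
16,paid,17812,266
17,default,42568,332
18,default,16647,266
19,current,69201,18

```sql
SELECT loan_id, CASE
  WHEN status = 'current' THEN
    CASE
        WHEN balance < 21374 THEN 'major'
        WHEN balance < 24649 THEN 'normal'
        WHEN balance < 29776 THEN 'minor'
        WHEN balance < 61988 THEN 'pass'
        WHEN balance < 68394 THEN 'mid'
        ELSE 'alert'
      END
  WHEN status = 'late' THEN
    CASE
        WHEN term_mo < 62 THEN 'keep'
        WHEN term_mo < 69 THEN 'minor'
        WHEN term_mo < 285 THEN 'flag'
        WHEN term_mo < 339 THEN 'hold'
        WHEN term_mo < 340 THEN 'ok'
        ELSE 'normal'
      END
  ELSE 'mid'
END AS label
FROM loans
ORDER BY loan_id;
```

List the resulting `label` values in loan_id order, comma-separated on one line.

flag, flag, mid, mid, mid, pass, mid, mid, mid, alert

loan_id=10: status='late' → inner[term_mo < 285] → flag
loan_id=11: status='late' → inner[term_mo < 285] → flag
loan_id=12: status='grace' → outer ELSE → mid
loan_id=13: status='grace' → outer ELSE → mid
loan_id=14: status='grace' → outer ELSE → mid
loan_id=15: status='current' → inner[balance < 61988] → pass
loan_id=16: status='paid' → outer ELSE → mid
loan_id=17: status='default' → outer ELSE → mid
loan_id=18: status='default' → outer ELSE → mid
loan_id=19: status='current' → inner[ELSE] → alert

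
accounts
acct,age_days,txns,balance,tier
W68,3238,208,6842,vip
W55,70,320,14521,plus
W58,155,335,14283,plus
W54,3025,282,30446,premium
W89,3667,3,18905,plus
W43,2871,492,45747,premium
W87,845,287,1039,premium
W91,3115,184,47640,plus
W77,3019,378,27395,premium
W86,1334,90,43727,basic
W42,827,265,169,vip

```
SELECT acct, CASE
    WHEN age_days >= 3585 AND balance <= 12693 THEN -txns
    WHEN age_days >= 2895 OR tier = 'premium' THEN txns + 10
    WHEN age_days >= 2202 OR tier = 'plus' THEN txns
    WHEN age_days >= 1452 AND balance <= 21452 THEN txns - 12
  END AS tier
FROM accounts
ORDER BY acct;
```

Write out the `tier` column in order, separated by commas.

NULL, 502, 292, 320, 335, 218, 388, NULL, 297, 13, 194

acct=W42: (no match → NULL) → NULL
acct=W43: age_days >= 2895 OR tier = 'premium' → 502
acct=W54: age_days >= 2895 OR tier = 'premium' → 292
acct=W55: age_days >= 2202 OR tier = 'plus' → 320
acct=W58: age_days >= 2202 OR tier = 'plus' → 335
acct=W68: age_days >= 2895 OR tier = 'premium' → 218
acct=W77: age_days >= 2895 OR tier = 'premium' → 388
acct=W86: (no match → NULL) → NULL
acct=W87: age_days >= 2895 OR tier = 'premium' → 297
acct=W89: age_days >= 2895 OR tier = 'premium' → 13
acct=W91: age_days >= 2895 OR tier = 'premium' → 194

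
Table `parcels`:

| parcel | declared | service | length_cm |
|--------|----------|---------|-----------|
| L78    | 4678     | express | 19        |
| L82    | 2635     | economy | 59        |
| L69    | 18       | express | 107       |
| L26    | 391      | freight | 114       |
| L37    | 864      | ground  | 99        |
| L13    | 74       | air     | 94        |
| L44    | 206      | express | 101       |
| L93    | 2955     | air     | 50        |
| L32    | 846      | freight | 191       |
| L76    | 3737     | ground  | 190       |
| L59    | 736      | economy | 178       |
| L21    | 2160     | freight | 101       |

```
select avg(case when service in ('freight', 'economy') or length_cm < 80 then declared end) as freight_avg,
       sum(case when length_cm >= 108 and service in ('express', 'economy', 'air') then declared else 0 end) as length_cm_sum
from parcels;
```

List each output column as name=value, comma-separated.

[freight_avg: service in ('freight', 'economy') or length_cm < 80]
parcel=L78: ✓ → 4678
parcel=L82: ✓ → 2635
parcel=L69: ✗
parcel=L26: ✓ → 391
parcel=L37: ✗
parcel=L13: ✗
parcel=L44: ✗
parcel=L93: ✓ → 2955
parcel=L32: ✓ → 846
parcel=L76: ✗
parcel=L59: ✓ → 736
parcel=L21: ✓ → 2160
freight_avg = (4678 + 2635 + 391 + 2955 + 846 + 736 + 2160) / 7 = 2057.2857142857
—
[length_cm_sum: length_cm >= 108 and service in ('express', 'economy', 'air')]
parcel=L78: ✗
parcel=L82: ✗
parcel=L69: ✗
parcel=L26: ✗
parcel=L37: ✗
parcel=L13: ✗
parcel=L44: ✗
parcel=L93: ✗
parcel=L32: ✗
parcel=L76: ✗
parcel=L59: ✓ → 736
parcel=L21: ✗
length_cm_sum = 736

freight_avg=2057.2857142857, length_cm_sum=736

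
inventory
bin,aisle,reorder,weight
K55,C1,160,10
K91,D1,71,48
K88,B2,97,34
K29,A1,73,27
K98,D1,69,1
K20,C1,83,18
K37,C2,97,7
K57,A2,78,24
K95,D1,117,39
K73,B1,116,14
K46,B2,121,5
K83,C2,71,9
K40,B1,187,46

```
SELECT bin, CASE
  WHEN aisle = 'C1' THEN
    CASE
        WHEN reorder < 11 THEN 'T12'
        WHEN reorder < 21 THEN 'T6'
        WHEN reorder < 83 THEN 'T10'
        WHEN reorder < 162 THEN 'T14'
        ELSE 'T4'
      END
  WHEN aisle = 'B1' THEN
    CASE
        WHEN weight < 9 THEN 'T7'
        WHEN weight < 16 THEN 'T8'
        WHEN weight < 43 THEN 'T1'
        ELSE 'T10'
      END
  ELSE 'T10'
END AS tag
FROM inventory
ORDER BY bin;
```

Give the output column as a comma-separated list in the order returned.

T14, T10, T10, T10, T10, T14, T10, T8, T10, T10, T10, T10, T10

bin=K20: aisle='C1' → inner[reorder < 162] → T14
bin=K29: aisle='A1' → outer ELSE → T10
bin=K37: aisle='C2' → outer ELSE → T10
bin=K40: aisle='B1' → inner[ELSE] → T10
bin=K46: aisle='B2' → outer ELSE → T10
bin=K55: aisle='C1' → inner[reorder < 162] → T14
bin=K57: aisle='A2' → outer ELSE → T10
bin=K73: aisle='B1' → inner[weight < 16] → T8
bin=K83: aisle='C2' → outer ELSE → T10
bin=K88: aisle='B2' → outer ELSE → T10
bin=K91: aisle='D1' → outer ELSE → T10
bin=K95: aisle='D1' → outer ELSE → T10
bin=K98: aisle='D1' → outer ELSE → T10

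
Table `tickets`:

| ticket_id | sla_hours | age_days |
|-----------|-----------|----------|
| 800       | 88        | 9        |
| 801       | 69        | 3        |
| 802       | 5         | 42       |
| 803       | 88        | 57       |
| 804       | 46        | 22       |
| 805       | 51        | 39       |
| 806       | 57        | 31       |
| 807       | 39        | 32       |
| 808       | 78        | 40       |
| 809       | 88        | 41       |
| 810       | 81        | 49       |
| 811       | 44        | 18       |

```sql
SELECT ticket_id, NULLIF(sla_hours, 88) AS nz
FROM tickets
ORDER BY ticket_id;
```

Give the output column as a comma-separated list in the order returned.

NULL, 69, 5, NULL, 46, 51, 57, 39, 78, NULL, 81, 44

ticket_id=800: sla_hours=88 vs 88: equal → NULL
ticket_id=801: sla_hours=69 vs 88: differ → 69
ticket_id=802: sla_hours=5 vs 88: differ → 5
ticket_id=803: sla_hours=88 vs 88: equal → NULL
ticket_id=804: sla_hours=46 vs 88: differ → 46
ticket_id=805: sla_hours=51 vs 88: differ → 51
ticket_id=806: sla_hours=57 vs 88: differ → 57
ticket_id=807: sla_hours=39 vs 88: differ → 39
ticket_id=808: sla_hours=78 vs 88: differ → 78
ticket_id=809: sla_hours=88 vs 88: equal → NULL
ticket_id=810: sla_hours=81 vs 88: differ → 81
ticket_id=811: sla_hours=44 vs 88: differ → 44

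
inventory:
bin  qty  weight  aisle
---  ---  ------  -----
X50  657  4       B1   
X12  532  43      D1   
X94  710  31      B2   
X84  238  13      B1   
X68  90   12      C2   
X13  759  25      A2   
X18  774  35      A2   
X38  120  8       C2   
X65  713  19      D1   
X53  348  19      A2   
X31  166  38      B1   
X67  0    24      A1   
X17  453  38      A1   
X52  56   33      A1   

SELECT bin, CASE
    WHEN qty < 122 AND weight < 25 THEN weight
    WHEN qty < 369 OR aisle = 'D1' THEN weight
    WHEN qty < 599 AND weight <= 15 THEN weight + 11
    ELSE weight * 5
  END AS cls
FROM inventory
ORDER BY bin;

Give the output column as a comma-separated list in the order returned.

bin=X12: qty < 369 OR aisle = 'D1' → 43
bin=X13: ELSE → 125
bin=X17: ELSE → 190
bin=X18: ELSE → 175
bin=X31: qty < 369 OR aisle = 'D1' → 38
bin=X38: qty < 122 AND weight < 25 → 8
bin=X50: ELSE → 20
bin=X52: qty < 369 OR aisle = 'D1' → 33
bin=X53: qty < 369 OR aisle = 'D1' → 19
bin=X65: qty < 369 OR aisle = 'D1' → 19
bin=X67: qty < 122 AND weight < 25 → 24
bin=X68: qty < 122 AND weight < 25 → 12
bin=X84: qty < 369 OR aisle = 'D1' → 13
bin=X94: ELSE → 155

43, 125, 190, 175, 38, 8, 20, 33, 19, 19, 24, 12, 13, 155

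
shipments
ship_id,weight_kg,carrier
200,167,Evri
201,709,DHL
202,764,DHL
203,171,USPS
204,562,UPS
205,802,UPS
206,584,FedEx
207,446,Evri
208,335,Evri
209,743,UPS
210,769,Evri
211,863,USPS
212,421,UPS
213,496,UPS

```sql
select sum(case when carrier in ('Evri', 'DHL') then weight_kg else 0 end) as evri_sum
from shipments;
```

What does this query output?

3190

ship_id=200: ✓ → 167
ship_id=201: ✓ → 709
ship_id=202: ✓ → 764
ship_id=203: ✗
ship_id=204: ✗
ship_id=205: ✗
ship_id=206: ✗
ship_id=207: ✓ → 446
ship_id=208: ✓ → 335
ship_id=209: ✗
ship_id=210: ✓ → 769
ship_id=211: ✗
ship_id=212: ✗
ship_id=213: ✗
evri_sum = 167 + 709 + 764 + 446 + 335 + 769 = 3190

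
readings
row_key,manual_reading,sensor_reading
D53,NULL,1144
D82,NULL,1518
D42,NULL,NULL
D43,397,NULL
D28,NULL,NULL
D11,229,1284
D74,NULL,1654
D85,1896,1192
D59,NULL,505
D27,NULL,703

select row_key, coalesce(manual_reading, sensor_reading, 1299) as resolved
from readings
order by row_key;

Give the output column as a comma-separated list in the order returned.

229, 703, 1299, 1299, 397, 1144, 505, 1654, 1518, 1896

row_key=D11: manual_reading=229 → 229
row_key=D27: manual_reading=NULL, sensor_reading=703 → 703
row_key=D28: manual_reading=NULL, sensor_reading=NULL, → literal 1299 → 1299
row_key=D42: manual_reading=NULL, sensor_reading=NULL, → literal 1299 → 1299
row_key=D43: manual_reading=397 → 397
row_key=D53: manual_reading=NULL, sensor_reading=1144 → 1144
row_key=D59: manual_reading=NULL, sensor_reading=505 → 505
row_key=D74: manual_reading=NULL, sensor_reading=1654 → 1654
row_key=D82: manual_reading=NULL, sensor_reading=1518 → 1518
row_key=D85: manual_reading=1896 → 1896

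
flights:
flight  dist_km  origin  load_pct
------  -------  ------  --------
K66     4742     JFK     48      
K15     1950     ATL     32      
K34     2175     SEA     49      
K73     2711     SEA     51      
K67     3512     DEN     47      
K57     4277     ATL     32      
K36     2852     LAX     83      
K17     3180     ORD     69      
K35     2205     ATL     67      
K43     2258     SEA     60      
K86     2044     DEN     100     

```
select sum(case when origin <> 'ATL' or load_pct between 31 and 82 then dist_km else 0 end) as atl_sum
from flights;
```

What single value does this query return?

flight=K66: ✓ → 4742
flight=K15: ✓ → 1950
flight=K34: ✓ → 2175
flight=K73: ✓ → 2711
flight=K67: ✓ → 3512
flight=K57: ✓ → 4277
flight=K36: ✓ → 2852
flight=K17: ✓ → 3180
flight=K35: ✓ → 2205
flight=K43: ✓ → 2258
flight=K86: ✓ → 2044
atl_sum = 4742 + 1950 + 2175 + 2711 + 3512 + 4277 + 2852 + 3180 + 2205 + 2258 + 2044 = 31906

31906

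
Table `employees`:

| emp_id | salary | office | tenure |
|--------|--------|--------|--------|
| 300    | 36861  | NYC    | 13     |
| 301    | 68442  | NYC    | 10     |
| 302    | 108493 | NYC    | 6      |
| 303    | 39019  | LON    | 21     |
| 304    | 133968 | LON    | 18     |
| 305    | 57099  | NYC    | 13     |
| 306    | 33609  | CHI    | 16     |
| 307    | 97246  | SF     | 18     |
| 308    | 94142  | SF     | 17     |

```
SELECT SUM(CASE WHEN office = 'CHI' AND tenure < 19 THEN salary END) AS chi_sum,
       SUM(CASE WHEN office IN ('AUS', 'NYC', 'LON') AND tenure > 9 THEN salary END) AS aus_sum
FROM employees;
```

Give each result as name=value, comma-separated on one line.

chi_sum=33609, aus_sum=335389

[chi_sum: office = 'CHI' AND tenure < 19]
emp_id=300: ✗
emp_id=301: ✗
emp_id=302: ✗
emp_id=303: ✗
emp_id=304: ✗
emp_id=305: ✗
emp_id=306: ✓ → 33609
emp_id=307: ✗
emp_id=308: ✗
chi_sum = 33609
—
[aus_sum: office IN ('AUS', 'NYC', 'LON') AND tenure > 9]
emp_id=300: ✓ → 36861
emp_id=301: ✓ → 68442
emp_id=302: ✗
emp_id=303: ✓ → 39019
emp_id=304: ✓ → 133968
emp_id=305: ✓ → 57099
emp_id=306: ✗
emp_id=307: ✗
emp_id=308: ✗
aus_sum = 36861 + 68442 + 39019 + 133968 + 57099 = 335389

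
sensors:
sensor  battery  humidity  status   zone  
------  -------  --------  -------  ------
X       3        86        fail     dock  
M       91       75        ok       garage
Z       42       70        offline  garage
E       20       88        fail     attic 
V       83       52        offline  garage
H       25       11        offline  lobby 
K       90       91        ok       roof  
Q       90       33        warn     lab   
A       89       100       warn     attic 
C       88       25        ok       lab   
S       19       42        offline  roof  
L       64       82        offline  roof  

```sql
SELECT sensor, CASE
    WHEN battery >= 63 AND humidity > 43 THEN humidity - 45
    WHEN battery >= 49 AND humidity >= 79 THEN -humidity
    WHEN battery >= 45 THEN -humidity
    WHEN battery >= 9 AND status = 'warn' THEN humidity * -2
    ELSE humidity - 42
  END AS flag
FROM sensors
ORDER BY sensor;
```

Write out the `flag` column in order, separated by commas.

55, -25, 46, -31, 46, 37, 30, -33, 0, 7, 44, 28

sensor=A: battery >= 63 AND humidity > 43 → 55
sensor=C: battery >= 45 → -25
sensor=E: ELSE → 46
sensor=H: ELSE → -31
sensor=K: battery >= 63 AND humidity > 43 → 46
sensor=L: battery >= 63 AND humidity > 43 → 37
sensor=M: battery >= 63 AND humidity > 43 → 30
sensor=Q: battery >= 45 → -33
sensor=S: ELSE → 0
sensor=V: battery >= 63 AND humidity > 43 → 7
sensor=X: ELSE → 44
sensor=Z: ELSE → 28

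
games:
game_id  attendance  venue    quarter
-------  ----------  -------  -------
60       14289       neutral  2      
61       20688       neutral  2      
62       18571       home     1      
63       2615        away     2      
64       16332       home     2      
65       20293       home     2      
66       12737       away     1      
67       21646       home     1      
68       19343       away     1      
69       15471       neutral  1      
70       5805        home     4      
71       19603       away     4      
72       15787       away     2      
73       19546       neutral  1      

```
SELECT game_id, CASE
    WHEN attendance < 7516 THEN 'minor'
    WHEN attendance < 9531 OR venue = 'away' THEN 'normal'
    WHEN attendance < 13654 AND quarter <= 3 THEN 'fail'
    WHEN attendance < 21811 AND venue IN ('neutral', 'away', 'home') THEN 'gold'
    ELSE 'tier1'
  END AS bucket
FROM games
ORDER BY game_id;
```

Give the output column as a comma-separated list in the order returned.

game_id=60: attendance < 21811 AND venue IN ('neutral', 'away', 'home') → gold
game_id=61: attendance < 21811 AND venue IN ('neutral', 'away', 'home') → gold
game_id=62: attendance < 21811 AND venue IN ('neutral', 'away', 'home') → gold
game_id=63: attendance < 7516 → minor
game_id=64: attendance < 21811 AND venue IN ('neutral', 'away', 'home') → gold
game_id=65: attendance < 21811 AND venue IN ('neutral', 'away', 'home') → gold
game_id=66: attendance < 9531 OR venue = 'away' → normal
game_id=67: attendance < 21811 AND venue IN ('neutral', 'away', 'home') → gold
game_id=68: attendance < 9531 OR venue = 'away' → normal
game_id=69: attendance < 21811 AND venue IN ('neutral', 'away', 'home') → gold
game_id=70: attendance < 7516 → minor
game_id=71: attendance < 9531 OR venue = 'away' → normal
game_id=72: attendance < 9531 OR venue = 'away' → normal
game_id=73: attendance < 21811 AND venue IN ('neutral', 'away', 'home') → gold

gold, gold, gold, minor, gold, gold, normal, gold, normal, gold, minor, normal, normal, gold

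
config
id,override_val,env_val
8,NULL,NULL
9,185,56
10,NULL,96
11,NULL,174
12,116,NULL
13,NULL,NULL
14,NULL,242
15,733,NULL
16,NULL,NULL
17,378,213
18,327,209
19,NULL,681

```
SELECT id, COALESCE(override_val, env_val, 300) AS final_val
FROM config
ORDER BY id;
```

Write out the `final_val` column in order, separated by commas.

300, 185, 96, 174, 116, 300, 242, 733, 300, 378, 327, 681

id=8: override_val=NULL, env_val=NULL, → literal 300 → 300
id=9: override_val=185 → 185
id=10: override_val=NULL, env_val=96 → 96
id=11: override_val=NULL, env_val=174 → 174
id=12: override_val=116 → 116
id=13: override_val=NULL, env_val=NULL, → literal 300 → 300
id=14: override_val=NULL, env_val=242 → 242
id=15: override_val=733 → 733
id=16: override_val=NULL, env_val=NULL, → literal 300 → 300
id=17: override_val=378 → 378
id=18: override_val=327 → 327
id=19: override_val=NULL, env_val=681 → 681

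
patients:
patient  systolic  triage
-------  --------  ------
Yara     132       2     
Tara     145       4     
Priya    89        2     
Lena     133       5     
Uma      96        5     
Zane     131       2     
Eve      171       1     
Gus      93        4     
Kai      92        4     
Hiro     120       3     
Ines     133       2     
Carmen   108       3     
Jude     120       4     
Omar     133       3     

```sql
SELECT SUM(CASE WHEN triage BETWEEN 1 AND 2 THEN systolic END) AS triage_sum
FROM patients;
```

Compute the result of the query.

656

patient=Yara: ✓ → 132
patient=Tara: ✗
patient=Priya: ✓ → 89
patient=Lena: ✗
patient=Uma: ✗
patient=Zane: ✓ → 131
patient=Eve: ✓ → 171
patient=Gus: ✗
patient=Kai: ✗
patient=Hiro: ✗
patient=Ines: ✓ → 133
patient=Carmen: ✗
patient=Jude: ✗
patient=Omar: ✗
triage_sum = 132 + 89 + 131 + 171 + 133 = 656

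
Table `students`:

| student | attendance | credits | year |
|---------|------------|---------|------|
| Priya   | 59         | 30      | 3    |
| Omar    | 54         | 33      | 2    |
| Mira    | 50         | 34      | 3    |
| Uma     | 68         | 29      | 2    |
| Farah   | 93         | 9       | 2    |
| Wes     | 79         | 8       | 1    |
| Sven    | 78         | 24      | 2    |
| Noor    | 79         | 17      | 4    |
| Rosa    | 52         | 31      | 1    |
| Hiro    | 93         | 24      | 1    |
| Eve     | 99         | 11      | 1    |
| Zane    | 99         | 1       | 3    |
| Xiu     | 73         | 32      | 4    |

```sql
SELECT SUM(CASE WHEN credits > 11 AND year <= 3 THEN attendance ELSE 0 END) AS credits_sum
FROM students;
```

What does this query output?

student=Priya: ✓ → 59
student=Omar: ✓ → 54
student=Mira: ✓ → 50
student=Uma: ✓ → 68
student=Farah: ✗
student=Wes: ✗
student=Sven: ✓ → 78
student=Noor: ✗
student=Rosa: ✓ → 52
student=Hiro: ✓ → 93
student=Eve: ✗
student=Zane: ✗
student=Xiu: ✗
credits_sum = 59 + 54 + 50 + 68 + 78 + 52 + 93 = 454

454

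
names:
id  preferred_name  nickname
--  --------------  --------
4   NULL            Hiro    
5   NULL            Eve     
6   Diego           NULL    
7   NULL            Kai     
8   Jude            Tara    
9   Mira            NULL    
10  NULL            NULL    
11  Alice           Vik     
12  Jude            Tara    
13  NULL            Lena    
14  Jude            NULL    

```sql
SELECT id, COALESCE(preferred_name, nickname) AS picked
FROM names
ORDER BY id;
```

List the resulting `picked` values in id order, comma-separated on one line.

Hiro, Eve, Diego, Kai, Jude, Mira, NULL, Alice, Jude, Lena, Jude

id=4: preferred_name=NULL, nickname=Hiro → Hiro
id=5: preferred_name=NULL, nickname=Eve → Eve
id=6: preferred_name=Diego → Diego
id=7: preferred_name=NULL, nickname=Kai → Kai
id=8: preferred_name=Jude → Jude
id=9: preferred_name=Mira → Mira
id=10: preferred_name=NULL, nickname=NULL (all NULL) → NULL
id=11: preferred_name=Alice → Alice
id=12: preferred_name=Jude → Jude
id=13: preferred_name=NULL, nickname=Lena → Lena
id=14: preferred_name=Jude → Jude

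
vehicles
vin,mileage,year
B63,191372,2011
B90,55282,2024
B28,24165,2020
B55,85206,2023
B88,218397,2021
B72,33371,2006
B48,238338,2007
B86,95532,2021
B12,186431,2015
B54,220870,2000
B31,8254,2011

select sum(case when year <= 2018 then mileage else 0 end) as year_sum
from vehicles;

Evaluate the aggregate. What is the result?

878636

vin=B63: ✓ → 191372
vin=B90: ✗
vin=B28: ✗
vin=B55: ✗
vin=B88: ✗
vin=B72: ✓ → 33371
vin=B48: ✓ → 238338
vin=B86: ✗
vin=B12: ✓ → 186431
vin=B54: ✓ → 220870
vin=B31: ✓ → 8254
year_sum = 191372 + 33371 + 238338 + 186431 + 220870 + 8254 = 878636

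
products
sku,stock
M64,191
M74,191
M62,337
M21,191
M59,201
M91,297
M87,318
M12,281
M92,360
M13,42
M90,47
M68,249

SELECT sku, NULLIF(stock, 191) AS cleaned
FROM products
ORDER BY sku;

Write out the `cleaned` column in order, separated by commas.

sku=M12: stock=281 vs 191: differ → 281
sku=M13: stock=42 vs 191: differ → 42
sku=M21: stock=191 vs 191: equal → NULL
sku=M59: stock=201 vs 191: differ → 201
sku=M62: stock=337 vs 191: differ → 337
sku=M64: stock=191 vs 191: equal → NULL
sku=M68: stock=249 vs 191: differ → 249
sku=M74: stock=191 vs 191: equal → NULL
sku=M87: stock=318 vs 191: differ → 318
sku=M90: stock=47 vs 191: differ → 47
sku=M91: stock=297 vs 191: differ → 297
sku=M92: stock=360 vs 191: differ → 360

281, 42, NULL, 201, 337, NULL, 249, NULL, 318, 47, 297, 360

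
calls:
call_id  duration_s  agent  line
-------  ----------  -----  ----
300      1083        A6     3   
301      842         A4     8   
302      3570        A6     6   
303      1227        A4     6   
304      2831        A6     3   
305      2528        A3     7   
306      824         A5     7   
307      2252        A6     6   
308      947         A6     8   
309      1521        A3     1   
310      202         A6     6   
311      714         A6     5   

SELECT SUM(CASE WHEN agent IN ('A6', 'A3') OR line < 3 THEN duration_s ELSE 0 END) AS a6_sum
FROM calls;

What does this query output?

15648

call_id=300: ✓ → 1083
call_id=301: ✗
call_id=302: ✓ → 3570
call_id=303: ✗
call_id=304: ✓ → 2831
call_id=305: ✓ → 2528
call_id=306: ✗
call_id=307: ✓ → 2252
call_id=308: ✓ → 947
call_id=309: ✓ → 1521
call_id=310: ✓ → 202
call_id=311: ✓ → 714
a6_sum = 1083 + 3570 + 2831 + 2528 + 2252 + 947 + 1521 + 202 + 714 = 15648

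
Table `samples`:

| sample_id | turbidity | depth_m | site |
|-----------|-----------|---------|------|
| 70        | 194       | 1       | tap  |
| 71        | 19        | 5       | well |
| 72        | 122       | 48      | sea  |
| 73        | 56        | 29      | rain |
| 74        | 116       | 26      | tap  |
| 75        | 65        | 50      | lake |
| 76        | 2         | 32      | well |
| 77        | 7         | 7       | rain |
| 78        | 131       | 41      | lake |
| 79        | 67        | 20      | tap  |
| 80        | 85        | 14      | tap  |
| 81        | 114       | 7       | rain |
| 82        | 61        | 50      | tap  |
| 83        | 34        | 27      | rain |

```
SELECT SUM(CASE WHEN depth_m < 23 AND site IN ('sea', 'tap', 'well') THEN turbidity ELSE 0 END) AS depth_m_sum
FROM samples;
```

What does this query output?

sample_id=70: ✓ → 194
sample_id=71: ✓ → 19
sample_id=72: ✗
sample_id=73: ✗
sample_id=74: ✗
sample_id=75: ✗
sample_id=76: ✗
sample_id=77: ✗
sample_id=78: ✗
sample_id=79: ✓ → 67
sample_id=80: ✓ → 85
sample_id=81: ✗
sample_id=82: ✗
sample_id=83: ✗
depth_m_sum = 194 + 19 + 67 + 85 = 365

365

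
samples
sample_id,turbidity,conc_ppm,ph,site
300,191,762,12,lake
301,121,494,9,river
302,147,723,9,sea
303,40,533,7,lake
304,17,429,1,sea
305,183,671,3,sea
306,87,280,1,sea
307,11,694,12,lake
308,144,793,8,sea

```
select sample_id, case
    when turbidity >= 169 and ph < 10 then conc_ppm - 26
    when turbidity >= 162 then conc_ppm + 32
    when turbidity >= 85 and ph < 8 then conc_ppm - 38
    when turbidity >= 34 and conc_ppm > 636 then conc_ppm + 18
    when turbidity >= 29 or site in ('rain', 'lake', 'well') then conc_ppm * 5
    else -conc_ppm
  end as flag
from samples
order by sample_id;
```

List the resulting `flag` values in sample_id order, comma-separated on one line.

sample_id=300: turbidity >= 162 → 794
sample_id=301: turbidity >= 29 or site in ('rain', 'lake', 'well') → 2470
sample_id=302: turbidity >= 34 and conc_ppm > 636 → 741
sample_id=303: turbidity >= 29 or site in ('rain', 'lake', 'well') → 2665
sample_id=304: ELSE → -429
sample_id=305: turbidity >= 169 and ph < 10 → 645
sample_id=306: turbidity >= 85 and ph < 8 → 242
sample_id=307: turbidity >= 29 or site in ('rain', 'lake', 'well') → 3470
sample_id=308: turbidity >= 34 and conc_ppm > 636 → 811

794, 2470, 741, 2665, -429, 645, 242, 3470, 811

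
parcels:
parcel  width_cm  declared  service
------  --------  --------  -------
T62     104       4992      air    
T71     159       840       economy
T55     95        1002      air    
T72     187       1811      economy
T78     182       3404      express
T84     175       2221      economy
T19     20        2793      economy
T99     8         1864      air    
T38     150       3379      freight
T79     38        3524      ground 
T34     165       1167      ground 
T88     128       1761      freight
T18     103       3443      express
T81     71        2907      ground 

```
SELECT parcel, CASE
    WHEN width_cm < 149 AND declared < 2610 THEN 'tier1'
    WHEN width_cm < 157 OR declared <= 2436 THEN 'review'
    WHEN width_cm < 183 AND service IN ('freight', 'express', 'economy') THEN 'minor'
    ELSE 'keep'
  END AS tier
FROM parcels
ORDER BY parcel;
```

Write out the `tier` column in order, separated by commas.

parcel=T18: width_cm < 157 OR declared <= 2436 → review
parcel=T19: width_cm < 157 OR declared <= 2436 → review
parcel=T34: width_cm < 157 OR declared <= 2436 → review
parcel=T38: width_cm < 157 OR declared <= 2436 → review
parcel=T55: width_cm < 149 AND declared < 2610 → tier1
parcel=T62: width_cm < 157 OR declared <= 2436 → review
parcel=T71: width_cm < 157 OR declared <= 2436 → review
parcel=T72: width_cm < 157 OR declared <= 2436 → review
parcel=T78: width_cm < 183 AND service IN ('freight', 'express', 'economy') → minor
parcel=T79: width_cm < 157 OR declared <= 2436 → review
parcel=T81: width_cm < 157 OR declared <= 2436 → review
parcel=T84: width_cm < 157 OR declared <= 2436 → review
parcel=T88: width_cm < 149 AND declared < 2610 → tier1
parcel=T99: width_cm < 149 AND declared < 2610 → tier1

review, review, review, review, tier1, review, review, review, minor, review, review, review, tier1, tier1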